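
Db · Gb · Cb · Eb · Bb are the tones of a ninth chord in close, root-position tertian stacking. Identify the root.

Stacking in thirds gives Cb – Eb – Gb – Bb – Db, so Cb is the root — Cb major ninth.

Cb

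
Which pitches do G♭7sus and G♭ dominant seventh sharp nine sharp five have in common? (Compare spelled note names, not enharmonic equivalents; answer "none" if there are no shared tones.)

Gb  Fb

G♭7sus: Gb Cb Db Fb
G♭ dominant seventh sharp nine sharp five: Gb Bb D Fb A
Common to both → Gb, Fb.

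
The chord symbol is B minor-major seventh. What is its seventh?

A-sharp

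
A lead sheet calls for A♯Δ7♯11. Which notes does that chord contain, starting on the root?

A♯Δ7♯11 is a major seventh sharp eleven built on A#.
- root: A#
- major 3rd: C##
- perfect 5th: E#
- major 7th: G##
- augmented 11th: D##

A# C## E# G## D##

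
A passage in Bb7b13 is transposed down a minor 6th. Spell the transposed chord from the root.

D – F♯ – A – C – B♭

Transposed root: B♭ → D (minor 6th down). So we spell D dominant seventh flat thirteen:
D — root
F♯ — major 3rd
A — perfect 5th
C — minor 7th
B♭ — minor 13th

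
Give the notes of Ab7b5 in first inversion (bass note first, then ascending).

C, Ebb, Gb, Ab

In root position, Ab7b5 is Ab–C–Ebb–Gb.
First inversion puts the third (C) in the bass.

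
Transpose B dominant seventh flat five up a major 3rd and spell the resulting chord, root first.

D-sharp, F-double-sharp, A, C-sharp

Transposed root: B → D-sharp (major 3rd up). So we spell D-sharp dominant seventh flat five:
root → D-sharp
3rd (major 3rd) → F-double-sharp
5th (diminished 5th) → A
7th (minor 7th) → C-sharp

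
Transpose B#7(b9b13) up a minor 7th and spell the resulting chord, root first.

A minor 7th up from B# is A#, so the new chord is A# dominant seventh flat nine flat thirteen.
- root: A#
- major 3rd: C##
- perfect 5th: E#
- minor 7th: G#
- minor 9th: B
- minor 13th: F#

A#, C##, E#, G#, B, F#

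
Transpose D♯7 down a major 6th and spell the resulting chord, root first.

Transposed root: D# → F# (major 6th down). So we spell F# dominant seventh:
F# — root
A# — major 3rd
C# — perfect 5th
E — minor 7th

F#, A#, C#, E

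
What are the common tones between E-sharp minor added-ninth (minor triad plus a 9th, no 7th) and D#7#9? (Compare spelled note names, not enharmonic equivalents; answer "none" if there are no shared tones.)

F##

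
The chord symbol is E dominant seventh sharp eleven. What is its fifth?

E dominant seventh sharp eleven is built on E; its 5th is a perfect 5th above the root.
A fifth above E uses the letter B, and the perfect 5th above E is B.

B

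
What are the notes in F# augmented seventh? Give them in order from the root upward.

F# augmented seventh: augmented seventh on F#.
- root: F#
- major 3rd: A#
- augmented 5th: C##
- minor 7th: E

F# – A# – C## – E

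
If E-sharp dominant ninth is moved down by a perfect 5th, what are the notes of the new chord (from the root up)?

A perfect 5th down from E-sharp is A-sharp, so the new chord is A-sharp dominant ninth.
- root: A-sharp
- major 3rd: C-double-sharp
- perfect 5th: E-sharp
- minor 7th: G-sharp
- major 9th: B-sharp

A-sharp  C-double-sharp  E-sharp  G-sharp  B-sharp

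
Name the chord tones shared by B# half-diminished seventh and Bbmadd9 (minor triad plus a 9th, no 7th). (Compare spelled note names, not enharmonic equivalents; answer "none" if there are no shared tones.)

none

B# half-diminished seventh: B# D# F# A#
Bbmadd9: Bb Db F C
Common to both → none.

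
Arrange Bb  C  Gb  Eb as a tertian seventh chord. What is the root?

C

Stacking in thirds gives C – Eb – Gb – Bb, so C is the root — C half-diminished seventh.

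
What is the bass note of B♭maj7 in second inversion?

F

B♭maj7 in root position is Bb–D–F–A.
Second inversion places the fifth in the bass, which is F.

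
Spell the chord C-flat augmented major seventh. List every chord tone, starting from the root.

C-flat, E-flat, G, B-flat

C-flat augmented major seventh is an augmented major seventh built on C-flat.
C-flat — root
E-flat — major 3rd
G — augmented 5th
B-flat — major 7th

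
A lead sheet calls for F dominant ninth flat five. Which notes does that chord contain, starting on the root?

Root F, quality dominant ninth flat five:
F — root
A — major 3rd
Cb — diminished 5th
Eb — minor 7th
G — major 9th

F – A – Cb – Eb – G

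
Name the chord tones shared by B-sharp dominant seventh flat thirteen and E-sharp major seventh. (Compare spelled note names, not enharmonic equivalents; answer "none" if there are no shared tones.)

B-sharp dominant seventh flat thirteen: B-sharp D-double-sharp F-double-sharp A-sharp G-sharp
E-sharp major seventh: E-sharp G-double-sharp B-sharp D-double-sharp
Common to both → B-sharp, D-double-sharp.

B-sharp D-double-sharp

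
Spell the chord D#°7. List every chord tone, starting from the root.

D#  F#  A  C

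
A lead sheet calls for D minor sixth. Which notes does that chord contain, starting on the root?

D  F  A  B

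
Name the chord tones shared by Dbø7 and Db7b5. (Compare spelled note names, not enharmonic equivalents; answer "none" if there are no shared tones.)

Dbø7: Db Fb Abb Cb
Db7b5: Db F Abb Cb
Common to both → Db, Abb, Cb.

Db, Abb, Cb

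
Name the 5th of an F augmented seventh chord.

C-sharp

Root of F augmented seventh = F. The 5th is an augmented 5th: F up an augmented 5th → C-sharp.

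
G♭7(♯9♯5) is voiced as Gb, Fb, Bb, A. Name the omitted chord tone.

D

The full G♭7(♯9♯5) chord is Gb, Bb, D, Fb, A.
Comparing with the voicing, the augmented 5th (5th) — D — is absent.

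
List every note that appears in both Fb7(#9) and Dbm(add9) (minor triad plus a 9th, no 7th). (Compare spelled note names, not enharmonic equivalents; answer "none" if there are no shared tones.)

Fb7(#9): F♭ A♭ C♭ E𝄫 G
Dbm(add9): D♭ F♭ A♭ E♭
Common to both → F♭, A♭.

F♭ – A♭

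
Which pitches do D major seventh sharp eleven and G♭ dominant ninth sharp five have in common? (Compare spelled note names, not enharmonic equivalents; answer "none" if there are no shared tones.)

D

D major seventh sharp eleven: D F-sharp A C-sharp G-sharp
G♭ dominant ninth sharp five: G-flat B-flat D F-flat A-flat
Common to both → D.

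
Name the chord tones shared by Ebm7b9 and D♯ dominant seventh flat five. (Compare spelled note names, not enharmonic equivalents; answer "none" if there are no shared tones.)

none

Ebm7b9: Eb Gb Bb Db Fb
D♯ dominant seventh flat five: D# F## A C#
Common to both → none.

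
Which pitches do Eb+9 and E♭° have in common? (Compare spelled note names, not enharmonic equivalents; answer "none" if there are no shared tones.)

Eb

Eb+9 = Eb, G, B, Db, F.
E♭° = Eb, Gb, Bbb.
Shared: Eb.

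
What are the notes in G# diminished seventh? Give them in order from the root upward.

Root G-sharp, quality diminished seventh:
Root: G-sharp
Minor 3rd (3rd): B
Diminished 5th (5th): D
Diminished 7th (7th): F

G-sharp, B, D, F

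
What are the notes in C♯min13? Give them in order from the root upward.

C#, E, G#, B, D#, F#, A#

C♯min13 is a minor thirteenth built on C#.
root → C#
3rd (minor 3rd) → E
5th (perfect 5th) → G#
7th (minor 7th) → B
9th (major 9th) → D#
11th (perfect 11th) → F#
13th (major 13th) → A#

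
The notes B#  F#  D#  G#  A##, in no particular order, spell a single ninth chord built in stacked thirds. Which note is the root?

G#

Arranged so that each adjacent pair is a third by letter name: G# – B# – D# – F# – A##.
The bottom of that stack, G#, is the root (this is G# dominant seventh sharp nine).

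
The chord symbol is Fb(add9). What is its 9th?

Gb

Root of Fb(add9) = Fb. The 9th is a major 9th: Fb up a major 9th → Gb.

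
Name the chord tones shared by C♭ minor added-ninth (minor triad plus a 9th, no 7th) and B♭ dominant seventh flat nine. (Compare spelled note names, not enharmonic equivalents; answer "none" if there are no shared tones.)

C♭ minor added-ninth: Cb Ebb Gb Db
B♭ dominant seventh flat nine: Bb D F Ab Cb
Common to both → Cb.

Cb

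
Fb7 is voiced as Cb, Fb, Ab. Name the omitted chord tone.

Ebb

The full Fb7 chord is Fb, Ab, Cb, Ebb.
Comparing with the voicing, the minor 7th (7th) — Ebb — is absent.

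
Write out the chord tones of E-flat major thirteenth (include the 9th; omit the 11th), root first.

Root Eb, quality major thirteenth:
root → Eb
3rd (major 3rd) → G
5th (perfect 5th) → Bb
7th (major 7th) → D
9th (major 9th) → F
13th (major 13th) → C

Eb  G  Bb  D  F  C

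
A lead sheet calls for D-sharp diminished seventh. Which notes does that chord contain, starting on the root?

D# F# A C

D-sharp diminished seventh: diminished seventh on D#.
- root: D#
- minor 3rd: F#
- diminished 5th: A
- diminished 7th: C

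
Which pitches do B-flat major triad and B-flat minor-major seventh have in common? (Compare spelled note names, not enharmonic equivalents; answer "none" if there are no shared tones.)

B-flat major triad = B-flat, D, F.
B-flat minor-major seventh = B-flat, D-flat, F, A.
Shared: B-flat, F.

B-flat – F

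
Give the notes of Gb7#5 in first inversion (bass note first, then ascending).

In root position, Gb7#5 is Gb–Bb–D–Fb.
First inversion puts the third (Bb) in the bass.

Bb  D  Fb  Gb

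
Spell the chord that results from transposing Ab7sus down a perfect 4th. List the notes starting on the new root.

A perfect 4th down from Ab is Eb, so the new chord is Eb dominant seventh suspended fourth.
Eb — root
Ab — perfect 4th
Bb — perfect 5th
Db — minor 7th

Eb  Ab  Bb  Db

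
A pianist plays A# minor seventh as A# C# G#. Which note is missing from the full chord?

E#

A# minor seventh = A#, C#, E#, G#. The voicing lacks the 5th (perfect 5th), E#.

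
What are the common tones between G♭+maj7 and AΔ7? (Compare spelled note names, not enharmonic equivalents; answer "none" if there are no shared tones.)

G♭+maj7: Gb Bb D F
AΔ7: A C# E G#
Common to both → none.

none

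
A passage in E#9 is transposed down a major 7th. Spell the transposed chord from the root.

A major 7th down from E# is F#, so the new chord is F# dominant ninth.
- root: F#
- major 3rd: A#
- perfect 5th: C#
- minor 7th: E
- major 9th: G#

F#  A#  C#  E  G#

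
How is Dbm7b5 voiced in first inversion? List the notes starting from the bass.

Dbm7b5 = D♭–F♭–A𝄫–C♭; first inversion → third (F♭) lowest.

F♭, A𝄫, C♭, D♭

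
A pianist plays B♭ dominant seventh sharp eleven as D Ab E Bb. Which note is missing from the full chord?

The full B♭ dominant seventh sharp eleven chord is Bb, D, F, Ab, E.
Comparing with the voicing, the perfect 5th (5th) — F — is absent.

F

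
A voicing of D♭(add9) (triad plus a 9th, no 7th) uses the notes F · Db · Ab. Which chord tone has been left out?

The full D♭(add9) chord is Db, F, Ab, Eb.
Comparing with the voicing, the major 9th (9th) — Eb — is absent.

Eb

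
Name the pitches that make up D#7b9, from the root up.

D#, F##, A#, C#, E

Root D#, quality dominant seventh flat nine:
Root: D#
Major 3rd (3rd): F##
Perfect 5th (5th): A#
Minor 7th (7th): C#
Minor 9th (9th): E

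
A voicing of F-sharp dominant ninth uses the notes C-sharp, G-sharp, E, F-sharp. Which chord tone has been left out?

A-sharp

F-sharp dominant ninth = F-sharp, A-sharp, C-sharp, E, G-sharp. The voicing lacks the 3rd (major 3rd), A-sharp.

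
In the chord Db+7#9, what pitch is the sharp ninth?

Root of Db+7#9 = D♭. The 9th is an augmented 9th: D♭ up an augmented 9th → E.

E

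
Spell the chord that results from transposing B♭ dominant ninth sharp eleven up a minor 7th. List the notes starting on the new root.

Bb up a minor 7th → Ab. New chord: Ab dominant ninth sharp eleven.
Root: Ab
Major 3rd (3rd): C
Perfect 5th (5th): Eb
Minor 7th (7th): Gb
Major 9th (9th): Bb
Augmented 11th (11th): D

Ab, C, Eb, Gb, Bb, D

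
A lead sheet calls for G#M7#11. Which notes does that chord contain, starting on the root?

G#, B#, D#, F##, C##

G#M7#11: major seventh sharp eleven on G#.
- root: G#
- major 3rd: B#
- perfect 5th: D#
- major 7th: F##
- augmented 11th: C##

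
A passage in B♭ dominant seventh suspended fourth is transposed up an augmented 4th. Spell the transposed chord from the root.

E  A  B  D

An augmented 4th up from Bb is E, so the new chord is E dominant seventh suspended fourth.
Root: E
Perfect 4th (4th): A
Perfect 5th (5th): B
Minor 7th (7th): D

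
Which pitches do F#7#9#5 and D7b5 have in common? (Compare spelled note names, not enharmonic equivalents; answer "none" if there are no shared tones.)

F#

F#7#9#5: F# A# C## E G##
D7b5: D F# Ab C
Common to both → F#.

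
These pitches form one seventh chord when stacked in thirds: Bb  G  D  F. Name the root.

Arranged so that each adjacent pair is a third by letter name: G – Bb – D – F.
The bottom of that stack, G, is the root (this is G minor seventh).

G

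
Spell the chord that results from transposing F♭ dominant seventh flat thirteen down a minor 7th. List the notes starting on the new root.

G-flat  B-flat  D-flat  F-flat  E-double-flat

A minor 7th down from F-flat is G-flat, so the new chord is G-flat dominant seventh flat thirteen.
Root: G-flat
Major 3rd (3rd): B-flat
Perfect 5th (5th): D-flat
Minor 7th (7th): F-flat
Minor 13th (13th): E-double-flat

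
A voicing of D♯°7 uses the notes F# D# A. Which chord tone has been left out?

C

The full D♯°7 chord is D#, F#, A, C.
Comparing with the voicing, the diminished 7th (7th) — C — is absent.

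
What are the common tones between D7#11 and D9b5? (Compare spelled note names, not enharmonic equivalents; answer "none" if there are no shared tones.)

D7#11 = D, F#, A, C, G#.
D9b5 = D, F#, Ab, C, E.
Shared: D, F#, C.

D, F#, C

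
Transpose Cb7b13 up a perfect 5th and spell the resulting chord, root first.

A perfect 5th up from Cb is Gb, so the new chord is Gb dominant seventh flat thirteen.
Root: Gb
Major 3rd (3rd): Bb
Perfect 5th (5th): Db
Minor 7th (7th): Fb
Minor 13th (13th): Ebb

Gb  Bb  Db  Fb  Ebb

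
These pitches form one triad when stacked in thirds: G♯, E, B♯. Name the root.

Stacking in thirds gives E – G♯ – B♯, so E is the root — E augmented triad.

E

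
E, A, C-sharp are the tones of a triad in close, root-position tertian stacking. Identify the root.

Stacking in thirds gives A – C-sharp – E, so A is the root — A major triad.

A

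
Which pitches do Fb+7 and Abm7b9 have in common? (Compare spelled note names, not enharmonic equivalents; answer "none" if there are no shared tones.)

A♭

Fb+7: F♭ A♭ C E𝄫
Abm7b9: A♭ C♭ E♭ G♭ B𝄫
Common to both → A♭.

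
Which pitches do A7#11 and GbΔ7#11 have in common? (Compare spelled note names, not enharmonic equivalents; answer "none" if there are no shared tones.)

A7#11: A C♯ E G D♯
GbΔ7#11: G♭ B♭ D♭ F C
Common to both → none.

none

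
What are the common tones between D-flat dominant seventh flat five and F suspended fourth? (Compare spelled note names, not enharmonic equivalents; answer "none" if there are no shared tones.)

F

D-flat dominant seventh flat five: D-flat F A-double-flat C-flat
F suspended fourth: F B-flat C
Common to both → F.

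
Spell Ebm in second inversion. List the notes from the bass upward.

B♭, E♭, G♭

Ebm = E♭–G♭–B♭; second inversion → fifth (B♭) lowest.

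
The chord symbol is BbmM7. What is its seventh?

BbmM7 is built on Bb; its 7th is a major 7th above the root.
A seventh above B uses the letter A, and the major 7th above Bb is A.

A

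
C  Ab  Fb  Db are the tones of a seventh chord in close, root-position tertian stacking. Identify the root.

Db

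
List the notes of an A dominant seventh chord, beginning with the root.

A, C#, E, G

A dominant seventh is a dominant seventh built on A.
root → A
3rd (major 3rd) → C#
5th (perfect 5th) → E
7th (minor 7th) → G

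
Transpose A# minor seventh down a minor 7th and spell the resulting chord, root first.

B-sharp D-sharp F-double-sharp A-sharp

A minor 7th down from A-sharp is B-sharp, so the new chord is B-sharp minor seventh.
Root: B-sharp
Minor 3rd (3rd): D-sharp
Perfect 5th (5th): F-double-sharp
Minor 7th (7th): A-sharp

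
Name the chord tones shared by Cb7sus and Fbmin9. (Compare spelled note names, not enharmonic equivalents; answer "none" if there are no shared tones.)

Cb7sus = Cb, Fb, Gb, Bbb.
Fbmin9 = Fb, Abb, Cb, Ebb, Gb.
Shared: Cb, Fb, Gb.

Cb, Fb, Gb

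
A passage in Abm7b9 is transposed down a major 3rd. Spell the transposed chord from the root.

F♭  A𝄫  C♭  E𝄫  G𝄫

A♭ down a major 3rd → F♭. New chord: F♭ minor seventh flat nine.
root → F♭
3rd (minor 3rd) → A𝄫
5th (perfect 5th) → C♭
7th (minor 7th) → E𝄫
9th (minor 9th) → G𝄫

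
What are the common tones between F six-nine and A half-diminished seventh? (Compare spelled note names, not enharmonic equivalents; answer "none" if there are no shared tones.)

F six-nine = F, A, C, D, G.
A half-diminished seventh = A, C, Eb, G.
Shared: A, C, G.

A  C  G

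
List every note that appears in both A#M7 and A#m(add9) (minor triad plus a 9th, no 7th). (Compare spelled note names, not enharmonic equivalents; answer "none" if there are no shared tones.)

A#M7: A♯ C𝄪 E♯ G𝄪
A#m(add9): A♯ C♯ E♯ B♯
Common to both → A♯, E♯.

A♯  E♯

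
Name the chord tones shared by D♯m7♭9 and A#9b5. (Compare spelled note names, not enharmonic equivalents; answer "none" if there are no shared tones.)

A#, E

D♯m7♭9: D# F# A# C# E
A#9b5: A# C## E G# B#
Common to both → A#, E.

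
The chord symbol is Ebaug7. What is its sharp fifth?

Root of Ebaug7 = Eb. The 5th is an augmented 5th: Eb up an augmented 5th → B.

B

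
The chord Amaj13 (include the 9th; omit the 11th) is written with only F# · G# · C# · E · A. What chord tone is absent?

B

Amaj13 = A, C#, E, G#, B, F#. The voicing lacks the 9th (major 9th), B.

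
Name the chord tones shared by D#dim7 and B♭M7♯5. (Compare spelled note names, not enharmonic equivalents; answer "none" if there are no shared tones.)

F#, A

D#dim7: D# F# A C
B♭M7♯5: Bb D F# A
Common to both → F#, A.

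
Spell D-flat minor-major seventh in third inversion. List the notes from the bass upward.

D-flat minor-major seventh = Db–Fb–Ab–C; third inversion → seventh (C) lowest.

C  Db  Fb  Ab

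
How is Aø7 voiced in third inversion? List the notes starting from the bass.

Aø7 = A–C–E♭–G; third inversion → seventh (G) lowest.

G  A  C  E♭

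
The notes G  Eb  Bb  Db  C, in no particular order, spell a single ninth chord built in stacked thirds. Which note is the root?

Stacking in thirds gives C – Eb – G – Bb – Db, so C is the root — C minor seventh flat nine.

C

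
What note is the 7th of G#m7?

F♯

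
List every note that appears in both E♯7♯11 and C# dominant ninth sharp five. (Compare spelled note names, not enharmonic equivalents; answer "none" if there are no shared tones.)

E#, G##, D#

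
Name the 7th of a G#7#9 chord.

G#7#9 is built on G#; its 7th is a minor 7th above the root.
A seventh above G uses the letter F, and the minor 7th above G# is F#.

F#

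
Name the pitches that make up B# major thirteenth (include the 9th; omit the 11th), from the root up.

B♯  D𝄪  F𝄪  A𝄪  C𝄪  G𝄪

B# major thirteenth is a major thirteenth built on B♯.
B♯ — root
D𝄪 — major 3rd
F𝄪 — perfect 5th
A𝄪 — major 7th
C𝄪 — major 9th
G𝄪 — major 13th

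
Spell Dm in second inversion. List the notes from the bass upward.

A, D, F

Dm = D–F–A; second inversion → fifth (A) lowest.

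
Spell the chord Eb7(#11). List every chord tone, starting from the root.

Eb  G  Bb  Db  A

Eb7(#11) is a dominant seventh sharp eleven built on Eb.
Root: Eb
Major 3rd (3rd): G
Perfect 5th (5th): Bb
Minor 7th (7th): Db
Augmented 11th (11th): A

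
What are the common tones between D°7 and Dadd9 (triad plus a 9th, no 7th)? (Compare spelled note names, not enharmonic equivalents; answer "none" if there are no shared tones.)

D

D°7: D F Ab Cb
Dadd9: D F# A E
Common to both → D.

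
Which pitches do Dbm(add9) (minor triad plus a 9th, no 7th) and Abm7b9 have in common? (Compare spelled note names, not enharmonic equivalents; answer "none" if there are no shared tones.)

Dbm(add9): Db Fb Ab Eb
Abm7b9: Ab Cb Eb Gb Bbb
Common to both → Ab, Eb.

Ab  Eb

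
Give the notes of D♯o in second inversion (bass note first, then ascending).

A, D#, F#

In root position, D♯o is D#–F#–A.
Second inversion puts the fifth (A) in the bass.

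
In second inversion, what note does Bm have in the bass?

Bm = B–D–F♯. Second inversion → fifth in the bass = F♯.

F♯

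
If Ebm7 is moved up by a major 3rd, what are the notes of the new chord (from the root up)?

Transposed root: Eb → G (major 3rd up). So we spell G minor seventh:
root → G
3rd (minor 3rd) → Bb
5th (perfect 5th) → D
7th (minor 7th) → F

G, Bb, D, F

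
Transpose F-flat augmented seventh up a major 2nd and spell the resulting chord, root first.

G-flat, B-flat, D, F-flat

Transposed root: F-flat → G-flat (major 2nd up). So we spell G-flat augmented seventh:
- root: G-flat
- major 3rd: B-flat
- augmented 5th: D
- minor 7th: F-flat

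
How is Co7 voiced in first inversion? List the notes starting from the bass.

Eb – Gb – Bbb – C

In root position, Co7 is C–Eb–Gb–Bbb.
First inversion puts the third (Eb) in the bass.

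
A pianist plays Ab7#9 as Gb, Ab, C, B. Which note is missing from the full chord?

The full Ab7#9 chord is Ab, C, Eb, Gb, B.
Comparing with the voicing, the perfect 5th (5th) — Eb — is absent.

Eb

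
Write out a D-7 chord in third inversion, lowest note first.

In root position, D-7 is D–F–A–C.
Third inversion puts the seventh (C) in the bass.

C  D  F  A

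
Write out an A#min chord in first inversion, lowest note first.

C# E# A#

A#min = A#–C#–E#; first inversion → third (C#) lowest.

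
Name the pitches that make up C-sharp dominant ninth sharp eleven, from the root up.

C# – E# – G# – B – D# – F##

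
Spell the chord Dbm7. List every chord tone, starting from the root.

Db – Fb – Ab – Cb

Dbm7: minor seventh on Db.
root → Db
3rd (minor 3rd) → Fb
5th (perfect 5th) → Ab
7th (minor 7th) → Cb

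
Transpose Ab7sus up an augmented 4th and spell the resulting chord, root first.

D, G, A, C

An augmented 4th up from A♭ is D, so the new chord is D dominant seventh suspended fourth.
D — root
G — perfect 4th
A — perfect 5th
C — minor 7th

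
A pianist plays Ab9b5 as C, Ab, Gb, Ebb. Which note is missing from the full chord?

Ab9b5 = Ab, C, Ebb, Gb, Bb. The voicing lacks the 9th (major 9th), Bb.

Bb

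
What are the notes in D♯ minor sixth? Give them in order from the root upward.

Root D-sharp, quality minor sixth:
Root: D-sharp
Minor 3rd (3rd): F-sharp
Perfect 5th (5th): A-sharp
Major 6th (6th): B-sharp

D-sharp  F-sharp  A-sharp  B-sharp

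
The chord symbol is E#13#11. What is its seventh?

Root of E#13#11 = E♯. The 7th is a minor 7th: E♯ up a minor 7th → D♯.

D♯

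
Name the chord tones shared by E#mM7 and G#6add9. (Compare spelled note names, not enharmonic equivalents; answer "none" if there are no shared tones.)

E#mM7 = E#, G#, B#, D##.
G#6add9 = G#, B#, D#, E#, A#.
Shared: E#, G#, B#.

E# G# B#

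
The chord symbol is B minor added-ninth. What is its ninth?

C#

B minor added-ninth is built on B; its 9th is a major 9th above the root.
A second above B uses the letter C, and the major 9th above B is C#.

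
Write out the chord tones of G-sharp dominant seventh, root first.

G#, B#, D#, F#

G-sharp dominant seventh: dominant seventh on G#.
Root: G#
Major 3rd (3rd): B#
Perfect 5th (5th): D#
Minor 7th (7th): F#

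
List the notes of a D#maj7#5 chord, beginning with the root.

D♯, F𝄪, A𝄪, C𝄪

D#maj7#5 is an augmented major seventh built on D♯.
D♯ — root
F𝄪 — major 3rd
A𝄪 — augmented 5th
C𝄪 — major 7th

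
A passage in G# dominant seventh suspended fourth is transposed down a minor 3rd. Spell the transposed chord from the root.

E#  A#  B#  D#

A minor 3rd down from G# is E#, so the new chord is E# dominant seventh suspended fourth.
E# — root
A# — perfect 4th
B# — perfect 5th
D# — minor 7th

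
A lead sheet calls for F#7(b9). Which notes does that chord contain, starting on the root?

F#, A#, C#, E, G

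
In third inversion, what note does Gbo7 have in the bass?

Fbb

Gbo7 in root position is Gb–Bbb–Dbb–Fbb.
Third inversion places the seventh in the bass, which is Fbb.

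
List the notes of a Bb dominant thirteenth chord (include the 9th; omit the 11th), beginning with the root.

Bb dominant thirteenth is a dominant thirteenth built on Bb.
Root: Bb
Major 3rd (3rd): D
Perfect 5th (5th): F
Minor 7th (7th): Ab
Major 9th (9th): C
Major 13th (13th): G

Bb D F Ab C G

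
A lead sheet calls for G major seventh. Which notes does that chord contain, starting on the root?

G major seventh: major seventh on G.
- root: G
- major 3rd: B
- perfect 5th: D
- major 7th: F#

G – B – D – F#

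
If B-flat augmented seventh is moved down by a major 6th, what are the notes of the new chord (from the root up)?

Bb down a major 6th → Db. New chord: Db augmented seventh.
Db — root
F — major 3rd
A — augmented 5th
Cb — minor 7th

Db, F, A, Cb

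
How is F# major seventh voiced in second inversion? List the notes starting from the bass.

C#  E#  F#  A#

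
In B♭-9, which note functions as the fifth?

F

B♭-9 is built on Bb; its 5th is a perfect 5th above the root.
A fifth above B uses the letter F, and the perfect 5th above Bb is F.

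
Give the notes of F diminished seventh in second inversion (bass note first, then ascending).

C-flat E-double-flat F A-flat

In root position, F diminished seventh is F–A-flat–C-flat–E-double-flat.
Second inversion puts the fifth (C-flat) in the bass.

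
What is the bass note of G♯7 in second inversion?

G♯7 in root position is G#–B#–D#–F#.
Second inversion places the fifth in the bass, which is D#.

D#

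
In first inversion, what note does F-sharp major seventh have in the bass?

F-sharp major seventh in root position is F-sharp–A-sharp–C-sharp–E-sharp.
First inversion places the third in the bass, which is A-sharp.

A-sharp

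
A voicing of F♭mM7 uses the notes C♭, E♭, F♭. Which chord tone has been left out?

A𝄫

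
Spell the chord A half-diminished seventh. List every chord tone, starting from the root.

A – C – E♭ – G

Root A, quality half-diminished seventh:
root → A
3rd (minor 3rd) → C
5th (diminished 5th) → E♭
7th (minor 7th) → G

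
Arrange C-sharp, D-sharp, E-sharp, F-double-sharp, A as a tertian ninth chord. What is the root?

Stacking in thirds gives D-sharp – F-double-sharp – A – C-sharp – E-sharp, so D-sharp is the root — D-sharp dominant ninth flat five.

D-sharp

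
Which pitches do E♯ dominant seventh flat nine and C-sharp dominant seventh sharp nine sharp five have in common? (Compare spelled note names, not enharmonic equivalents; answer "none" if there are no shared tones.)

E-sharp, G-double-sharp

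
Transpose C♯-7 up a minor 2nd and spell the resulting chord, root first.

Transposed root: C# → D (minor 2nd up). So we spell D minor seventh:
root → D
3rd (minor 3rd) → F
5th (perfect 5th) → A
7th (minor 7th) → C

D  F  A  C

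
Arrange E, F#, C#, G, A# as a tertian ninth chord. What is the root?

Arranged so that each adjacent pair is a third by letter name: F# – A# – C# – E – G.
The bottom of that stack, F#, is the root (this is F# dominant seventh flat nine).

F#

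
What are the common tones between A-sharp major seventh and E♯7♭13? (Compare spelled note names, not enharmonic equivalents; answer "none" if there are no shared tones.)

E# – G##

A-sharp major seventh: A# C## E# G##
E♯7♭13: E# G## B# D# C#
Common to both → E#, G##.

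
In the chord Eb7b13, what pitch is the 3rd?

G

Root of Eb7b13 = Eb. The 3rd is a major 3rd: Eb up a major 3rd → G.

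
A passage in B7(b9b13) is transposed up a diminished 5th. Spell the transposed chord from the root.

F, A, C, E♭, G♭, D♭

A diminished 5th up from B is F, so the new chord is F dominant seventh flat nine flat thirteen.
- root: F
- major 3rd: A
- perfect 5th: C
- minor 7th: E♭
- minor 9th: G♭
- minor 13th: D♭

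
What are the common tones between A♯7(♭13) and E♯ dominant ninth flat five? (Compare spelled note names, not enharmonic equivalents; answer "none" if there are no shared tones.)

E♯

A♯7(♭13): A♯ C𝄪 E♯ G♯ F♯
E♯ dominant ninth flat five: E♯ G𝄪 B D♯ F𝄪
Common to both → E♯.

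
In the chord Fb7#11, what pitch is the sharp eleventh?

Bb

Root of Fb7#11 = Fb. The 11th is an augmented 11th: Fb up an augmented 11th → Bb.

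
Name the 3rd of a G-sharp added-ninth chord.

G-sharp added-ninth is built on G♯; its 3rd is a major 3rd above the root.
A third above G uses the letter B, and the major 3rd above G♯ is B♯.

B♯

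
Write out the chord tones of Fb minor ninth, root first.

Root Fb, quality minor ninth:
Fb — root
Abb — minor 3rd
Cb — perfect 5th
Ebb — minor 7th
Gb — major 9th

Fb, Abb, Cb, Ebb, Gb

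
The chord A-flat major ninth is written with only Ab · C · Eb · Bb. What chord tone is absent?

A-flat major ninth = Ab, C, Eb, G, Bb. The voicing lacks the 7th (major 7th), G.

G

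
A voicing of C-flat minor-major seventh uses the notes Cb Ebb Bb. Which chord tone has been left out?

Gb

The full C-flat minor-major seventh chord is Cb, Ebb, Gb, Bb.
Comparing with the voicing, the perfect 5th (5th) — Gb — is absent.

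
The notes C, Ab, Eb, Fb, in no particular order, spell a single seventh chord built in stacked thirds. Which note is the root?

Fb

Stacking in thirds gives Fb – Ab – C – Eb, so Fb is the root — Fb augmented major seventh.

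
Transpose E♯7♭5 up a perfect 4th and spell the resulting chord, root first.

A♯ – C𝄪 – E – G♯

A perfect 4th up from E♯ is A♯, so the new chord is A♯ dominant seventh flat five.
root → A♯
3rd (major 3rd) → C𝄪
5th (diminished 5th) → E
7th (minor 7th) → G♯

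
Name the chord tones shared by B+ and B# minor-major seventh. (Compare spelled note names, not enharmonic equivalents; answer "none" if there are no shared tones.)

D#, F##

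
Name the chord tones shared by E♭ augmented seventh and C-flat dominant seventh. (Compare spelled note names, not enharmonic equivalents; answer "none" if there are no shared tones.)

E♭ augmented seventh: E-flat G B D-flat
C-flat dominant seventh: C-flat E-flat G-flat B-double-flat
Common to both → E-flat.

E-flat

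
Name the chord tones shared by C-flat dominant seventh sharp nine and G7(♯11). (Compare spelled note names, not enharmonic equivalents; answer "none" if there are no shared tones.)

C-flat dominant seventh sharp nine: Cb Eb Gb Bbb D
G7(♯11): G B D F C#
Common to both → D.

D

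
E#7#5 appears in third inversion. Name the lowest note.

E#7#5 in root position is E#–G##–B##–D#.
Third inversion places the seventh in the bass, which is D#.

D#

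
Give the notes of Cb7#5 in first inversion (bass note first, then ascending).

Eb, G, Bbb, Cb

In root position, Cb7#5 is Cb–Eb–G–Bbb.
First inversion puts the third (Eb) in the bass.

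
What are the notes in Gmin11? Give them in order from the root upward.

G Bb D F A C

Root G, quality minor eleventh:
G — root
Bb — minor 3rd
D — perfect 5th
F — minor 7th
A — major 9th
C — perfect 11th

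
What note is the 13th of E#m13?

C𝄪

E#m13 is built on E♯; its 13th is a major 13th above the root.
A sixth above E uses the letter C, and the major 13th above E♯ is C𝄪.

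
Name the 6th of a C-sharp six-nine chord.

C-sharp six-nine is built on C-sharp; its 6th is a major 6th above the root.
A sixth above C uses the letter A, and the major 6th above C-sharp is A-sharp.

A-sharp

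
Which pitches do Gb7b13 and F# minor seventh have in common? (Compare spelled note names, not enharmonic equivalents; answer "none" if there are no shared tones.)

Gb7b13 = Gb, Bb, Db, Fb, Ebb.
F# minor seventh = F#, A, C#, E.
Shared: none.

none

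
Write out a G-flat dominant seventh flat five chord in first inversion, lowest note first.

B-flat  D-double-flat  F-flat  G-flat

In root position, G-flat dominant seventh flat five is G-flat–B-flat–D-double-flat–F-flat.
First inversion puts the third (B-flat) in the bass.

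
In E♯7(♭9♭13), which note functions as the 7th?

D#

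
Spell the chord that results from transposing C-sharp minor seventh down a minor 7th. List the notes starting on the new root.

C-sharp down a minor 7th → D-sharp. New chord: D-sharp minor seventh.
Root: D-sharp
Minor 3rd (3rd): F-sharp
Perfect 5th (5th): A-sharp
Minor 7th (7th): C-sharp

D-sharp – F-sharp – A-sharp – C-sharp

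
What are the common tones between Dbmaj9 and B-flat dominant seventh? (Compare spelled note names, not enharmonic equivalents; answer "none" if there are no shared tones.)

Dbmaj9: D♭ F A♭ C E♭
B-flat dominant seventh: B♭ D F A♭
Common to both → F, A♭.

F – A♭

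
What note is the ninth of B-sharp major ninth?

C##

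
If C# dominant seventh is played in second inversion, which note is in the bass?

G#

C# dominant seventh in root position is C#–E#–G#–B.
Second inversion places the fifth in the bass, which is G#.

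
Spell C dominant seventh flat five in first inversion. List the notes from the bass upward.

E, Gb, Bb, C

In root position, C dominant seventh flat five is C–E–Gb–Bb.
First inversion puts the third (E) in the bass.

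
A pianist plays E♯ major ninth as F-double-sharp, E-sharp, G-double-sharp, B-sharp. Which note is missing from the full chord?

E♯ major ninth = E-sharp, G-double-sharp, B-sharp, D-double-sharp, F-double-sharp. The voicing lacks the 7th (major 7th), D-double-sharp.

D-double-sharp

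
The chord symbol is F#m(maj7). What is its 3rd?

A

Root of F#m(maj7) = F#. The 3rd is a minor 3rd: F# up a minor 3rd → A.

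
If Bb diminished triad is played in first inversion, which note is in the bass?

D-flat

Bb diminished triad = B-flat–D-flat–F-flat. First inversion → third in the bass = D-flat.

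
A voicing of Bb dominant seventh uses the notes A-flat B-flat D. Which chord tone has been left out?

F

Bb dominant seventh = B-flat, D, F, A-flat. The voicing lacks the 5th (perfect 5th), F.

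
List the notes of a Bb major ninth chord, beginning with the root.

Bb major ninth: major ninth on B-flat.
- root: B-flat
- major 3rd: D
- perfect 5th: F
- major 7th: A
- major 9th: C

B-flat – D – F – A – C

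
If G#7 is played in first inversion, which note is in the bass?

B#

G#7 = G#–B#–D#–F#. First inversion → third in the bass = B#.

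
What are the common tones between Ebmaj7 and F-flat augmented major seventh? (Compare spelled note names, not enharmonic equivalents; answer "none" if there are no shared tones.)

E♭

Ebmaj7: E♭ G B♭ D
F-flat augmented major seventh: F♭ A♭ C E♭
Common to both → E♭.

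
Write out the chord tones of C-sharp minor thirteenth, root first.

C-sharp, E, G-sharp, B, D-sharp, F-sharp, A-sharp

C-sharp minor thirteenth: minor thirteenth on C-sharp.
Root: C-sharp
Minor 3rd (3rd): E
Perfect 5th (5th): G-sharp
Minor 7th (7th): B
Major 9th (9th): D-sharp
Perfect 11th (11th): F-sharp
Major 13th (13th): A-sharp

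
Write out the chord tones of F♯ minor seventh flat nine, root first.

F♯ minor seventh flat nine: minor seventh flat nine on F♯.
- root: F♯
- minor 3rd: A
- perfect 5th: C♯
- minor 7th: E
- minor 9th: G

F♯, A, C♯, E, G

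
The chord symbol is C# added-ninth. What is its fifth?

C# added-ninth is built on C-sharp; its 5th is a perfect 5th above the root.
A fifth above C uses the letter G, and the perfect 5th above C-sharp is G-sharp.

G-sharp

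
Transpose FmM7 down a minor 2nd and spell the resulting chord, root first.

Transposed root: F → E (minor 2nd down). So we spell E minor-major seventh:
- root: E
- minor 3rd: G
- perfect 5th: B
- major 7th: D#

E  G  B  D#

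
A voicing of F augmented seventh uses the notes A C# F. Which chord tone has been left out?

Eb

The full F augmented seventh chord is F, A, C#, Eb.
Comparing with the voicing, the minor 7th (7th) — Eb — is absent.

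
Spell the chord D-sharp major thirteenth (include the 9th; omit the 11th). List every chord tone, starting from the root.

D# – F## – A# – C## – E# – B#

Root D#, quality major thirteenth:
D# — root
F## — major 3rd
A# — perfect 5th
C## — major 7th
E# — major 9th
B# — major 13th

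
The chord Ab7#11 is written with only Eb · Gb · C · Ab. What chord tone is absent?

Ab7#11 = Ab, C, Eb, Gb, D. The voicing lacks the 11th (augmented 11th), D.

D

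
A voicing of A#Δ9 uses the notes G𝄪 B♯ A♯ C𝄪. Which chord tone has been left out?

A#Δ9 = A♯, C𝄪, E♯, G𝄪, B♯. The voicing lacks the 5th (perfect 5th), E♯.

E♯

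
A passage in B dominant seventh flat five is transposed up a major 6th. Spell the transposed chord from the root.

Transposed root: B → G-sharp (major 6th up). So we spell G-sharp dominant seventh flat five:
Root: G-sharp
Major 3rd (3rd): B-sharp
Diminished 5th (5th): D
Minor 7th (7th): F-sharp

G-sharp B-sharp D F-sharp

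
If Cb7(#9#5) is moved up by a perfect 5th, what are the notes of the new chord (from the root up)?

Cb up a perfect 5th → Gb. New chord: Gb dominant seventh sharp nine sharp five.
root → Gb
3rd (major 3rd) → Bb
5th (augmented 5th) → D
7th (minor 7th) → Fb
9th (augmented 9th) → A

Gb, Bb, D, Fb, A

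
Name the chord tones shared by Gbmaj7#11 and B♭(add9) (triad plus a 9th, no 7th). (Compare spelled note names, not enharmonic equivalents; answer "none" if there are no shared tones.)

Bb, F, C

Gbmaj7#11: Gb Bb Db F C
B♭(add9): Bb D F C
Common to both → Bb, F, C.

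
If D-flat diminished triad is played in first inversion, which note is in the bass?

F♭

D-flat diminished triad = D♭–F♭–A𝄫. First inversion → third in the bass = F♭.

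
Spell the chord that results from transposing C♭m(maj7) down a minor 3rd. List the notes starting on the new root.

Cb down a minor 3rd → Ab. New chord: Ab minor-major seventh.
Root: Ab
Minor 3rd (3rd): Cb
Perfect 5th (5th): Eb
Major 7th (7th): G

Ab Cb Eb G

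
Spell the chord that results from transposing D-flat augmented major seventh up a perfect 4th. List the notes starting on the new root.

D-flat up a perfect 4th → G-flat. New chord: G-flat augmented major seventh.
root → G-flat
3rd (major 3rd) → B-flat
5th (augmented 5th) → D
7th (major 7th) → F

G-flat – B-flat – D – F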